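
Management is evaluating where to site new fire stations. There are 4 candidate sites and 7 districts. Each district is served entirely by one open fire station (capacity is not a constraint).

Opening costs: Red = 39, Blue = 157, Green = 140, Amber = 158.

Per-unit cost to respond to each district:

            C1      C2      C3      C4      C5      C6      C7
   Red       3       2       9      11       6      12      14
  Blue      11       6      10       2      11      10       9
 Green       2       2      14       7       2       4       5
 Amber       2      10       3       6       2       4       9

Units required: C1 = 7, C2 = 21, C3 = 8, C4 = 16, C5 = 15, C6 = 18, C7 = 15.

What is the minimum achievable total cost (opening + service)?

For any fixed open set, each district goes to its cheapest open site; total = fixed + service.
{Red, Green}: C1→Green 2·7=14, C2→Red 2·21=42, C3→Red 9·8=72, C4→Green 7·16=112, C5→Green 2·15=30, C6→Green 4·18=72, C7→Green 5·15=75. Service 417; fixed 179; total 596.
{Green}: service 457 + fixed 140 = 597
{Red, Amber}: service 413 + fixed 197 = 610
{Red, Blue, Green, Amber}: service 289 + fixed 494 = 783
No other subset beats 596.

Minimum total cost: 596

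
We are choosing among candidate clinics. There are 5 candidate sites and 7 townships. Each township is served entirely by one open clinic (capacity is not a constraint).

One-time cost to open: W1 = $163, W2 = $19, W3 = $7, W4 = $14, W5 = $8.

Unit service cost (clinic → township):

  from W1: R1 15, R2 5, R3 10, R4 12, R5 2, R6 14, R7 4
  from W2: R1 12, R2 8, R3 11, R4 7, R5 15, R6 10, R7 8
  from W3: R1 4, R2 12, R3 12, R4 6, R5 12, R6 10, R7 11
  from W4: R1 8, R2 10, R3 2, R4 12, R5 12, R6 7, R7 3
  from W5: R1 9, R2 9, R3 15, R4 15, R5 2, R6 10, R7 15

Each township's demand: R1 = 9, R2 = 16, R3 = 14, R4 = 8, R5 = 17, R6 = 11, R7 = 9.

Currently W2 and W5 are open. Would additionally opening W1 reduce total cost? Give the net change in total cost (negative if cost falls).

No — net change +65 (cost rises by 65).

Current service cost with {W2, W5}: 635.
Adding W1: each township re-picks its cheapest; new service cost 537, saving 98.
Extra fixed cost: 163. Net change = 163 − 98 = 65.
(Totals: 662 → 727.)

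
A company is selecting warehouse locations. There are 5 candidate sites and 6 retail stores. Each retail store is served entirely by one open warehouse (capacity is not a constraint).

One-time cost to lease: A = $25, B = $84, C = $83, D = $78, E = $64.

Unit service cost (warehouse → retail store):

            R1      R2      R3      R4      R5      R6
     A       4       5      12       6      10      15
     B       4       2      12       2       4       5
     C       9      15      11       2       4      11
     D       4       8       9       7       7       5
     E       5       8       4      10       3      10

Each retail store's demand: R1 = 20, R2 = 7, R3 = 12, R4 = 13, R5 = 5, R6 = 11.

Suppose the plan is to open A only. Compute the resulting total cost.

Each retail store is assigned to its cheapest site among the open ones.
{A}: R1→A 4·20=80, R2→A 5·7=35, R3→A 12·12=144, R4→A 6·13=78, R5→A 10·5=50, R6→A 15·11=165. Service 552; fixed 25; total 577.

Total cost: 577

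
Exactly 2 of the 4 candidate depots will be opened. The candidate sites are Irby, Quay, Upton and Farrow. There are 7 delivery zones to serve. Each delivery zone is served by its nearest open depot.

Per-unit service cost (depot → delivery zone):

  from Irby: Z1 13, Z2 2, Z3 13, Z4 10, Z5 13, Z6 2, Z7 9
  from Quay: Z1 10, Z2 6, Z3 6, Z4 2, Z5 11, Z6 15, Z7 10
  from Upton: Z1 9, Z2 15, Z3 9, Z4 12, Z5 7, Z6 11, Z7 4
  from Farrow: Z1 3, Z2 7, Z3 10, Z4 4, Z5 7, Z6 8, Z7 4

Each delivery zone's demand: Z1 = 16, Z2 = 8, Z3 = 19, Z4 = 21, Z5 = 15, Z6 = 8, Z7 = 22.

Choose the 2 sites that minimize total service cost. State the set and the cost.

Choose Quay and Farrow; total service cost 509.

With exactly 2 open, each delivery zone uses its cheapest among the chosen.
{Quay, Farrow}: Z1→Farrow 3·16=48, Z2→Quay 6·8=48, Z3→Quay 6·19=114, Z4→Quay 2·21=42, Z5→Farrow 7·15=105, Z6→Farrow 8·8=64, Z7→Farrow 4·22=88. Service cost 509.
{Irby, Farrow}: service cost 547
{Upton, Farrow}: service cost 616
Among all 6 size-2 choices, {Quay, Farrow} is lowest.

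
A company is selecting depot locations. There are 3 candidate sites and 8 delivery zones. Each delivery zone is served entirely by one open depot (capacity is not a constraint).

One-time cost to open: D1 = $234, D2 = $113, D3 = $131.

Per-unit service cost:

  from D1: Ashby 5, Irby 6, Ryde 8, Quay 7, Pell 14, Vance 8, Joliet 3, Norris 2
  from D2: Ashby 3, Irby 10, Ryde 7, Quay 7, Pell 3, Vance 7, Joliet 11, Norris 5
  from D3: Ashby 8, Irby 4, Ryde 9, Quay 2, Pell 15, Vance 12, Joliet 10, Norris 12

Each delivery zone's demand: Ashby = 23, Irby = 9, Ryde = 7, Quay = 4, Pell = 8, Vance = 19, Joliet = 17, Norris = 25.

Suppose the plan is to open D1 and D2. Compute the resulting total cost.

Total cost: 805

Each delivery zone is assigned to its cheapest site among the open ones.
{D1, D2}: Ashby→D2 3·23=69, Irby→D1 6·9=54, Ryde→D2 7·7=49, Quay→D1 7·4=28, Pell→D2 3·8=24, Vance→D2 7·19=133, Joliet→D1 3·17=51, Norris→D1 2·25=50. Service 458; fixed 347; total 805.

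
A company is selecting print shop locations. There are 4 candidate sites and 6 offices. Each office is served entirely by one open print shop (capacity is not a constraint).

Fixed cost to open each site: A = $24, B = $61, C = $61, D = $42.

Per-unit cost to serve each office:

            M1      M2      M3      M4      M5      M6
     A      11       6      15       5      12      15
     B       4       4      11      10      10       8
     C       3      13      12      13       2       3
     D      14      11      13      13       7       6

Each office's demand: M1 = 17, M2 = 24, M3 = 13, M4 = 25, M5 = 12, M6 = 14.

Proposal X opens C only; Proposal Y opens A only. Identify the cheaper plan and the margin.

Proposal X is cheaper by 58.

Proposal X: {C}: M1→C 3·17=51, M2→C 13·24=312, M3→C 12·13=156, M4→C 13·25=325, M5→C 2·12=24, M6→C 3·14=42. Service 910; fixed 61; total 971.
Proposal Y: {A}: M1→A 11·17=187, M2→A 6·24=144, M3→A 15·13=195, M4→A 5·25=125, M5→A 12·12=144, M6→A 15·14=210. Service 1005; fixed 24; total 1029.
Difference: |971 − 1029| = 58.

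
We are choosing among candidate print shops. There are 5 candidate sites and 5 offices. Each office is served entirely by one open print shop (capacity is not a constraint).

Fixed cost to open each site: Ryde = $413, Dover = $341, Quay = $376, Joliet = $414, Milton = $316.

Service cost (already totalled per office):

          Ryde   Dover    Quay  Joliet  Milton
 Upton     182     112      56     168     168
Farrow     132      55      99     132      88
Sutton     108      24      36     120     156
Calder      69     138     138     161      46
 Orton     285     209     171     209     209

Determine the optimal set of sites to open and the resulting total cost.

For any fixed open set, each office goes to its cheapest open site; total = fixed + service.
{Quay}: Upton→Quay 56, Farrow→Quay 99, Sutton→Quay 36, Calder→Quay 138, Orton→Quay 171. Service 500; fixed 376; total 876.
{Dover}: service 538 + fixed 341 = 879
{Milton}: service 667 + fixed 316 = 983
{Ryde, Dover, Quay, Joliet, Milton}: service 352 + fixed 1860 = 2212
No other subset beats 876.

Open Quay only; minimum total cost 876.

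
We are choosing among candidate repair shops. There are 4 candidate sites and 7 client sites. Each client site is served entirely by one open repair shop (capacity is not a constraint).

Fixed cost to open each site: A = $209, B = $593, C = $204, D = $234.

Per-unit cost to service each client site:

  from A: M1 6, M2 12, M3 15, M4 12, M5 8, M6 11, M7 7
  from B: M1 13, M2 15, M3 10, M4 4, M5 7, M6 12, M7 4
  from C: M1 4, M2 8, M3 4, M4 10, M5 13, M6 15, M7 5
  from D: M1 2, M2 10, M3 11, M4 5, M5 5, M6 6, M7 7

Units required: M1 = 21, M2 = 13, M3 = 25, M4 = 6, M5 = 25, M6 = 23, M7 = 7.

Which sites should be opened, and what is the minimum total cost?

For any fixed open set, each client site goes to its cheapest open site; total = fixed + service.
{C, D}: M1→D 2·21=42, M2→C 8·13=104, M3→C 4·25=100, M4→D 5·6=30, M5→D 5·25=125, M6→D 6·23=138, M7→C 5·7=35. Service 574; fixed 438; total 1012.
{D}: service 789 + fixed 234 = 1023
{A, C, D}: service 574 + fixed 647 = 1221
{A, B, C, D}: M1→D 2·21=42, M2→C 8·13=104, M3→C 4·25=100, M4→B 4·6=24, M5→D 5·25=125, M6→D 6·23=138, M7→B 4·7=28. Service 561; fixed 1240; total 1801.
(All 15 nonempty subsets were checked; C and D is lowest.)

Open C and D; minimum total cost 1012.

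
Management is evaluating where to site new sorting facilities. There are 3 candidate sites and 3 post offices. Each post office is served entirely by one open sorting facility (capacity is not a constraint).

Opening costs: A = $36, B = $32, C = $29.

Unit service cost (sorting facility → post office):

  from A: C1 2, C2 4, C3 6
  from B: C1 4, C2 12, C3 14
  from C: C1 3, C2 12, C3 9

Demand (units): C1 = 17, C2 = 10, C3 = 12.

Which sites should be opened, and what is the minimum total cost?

For any fixed open set, each post office goes to its cheapest open site; total = fixed + service.
{A}: C1→A 2·17=34, C2→A 4·10=40, C3→A 6·12=72. Service 146; fixed 36; total 182.
{A, C}: service 146 + fixed 65 = 211
{A, B}: service 146 + fixed 68 = 214
{A, B, C}: service 146 + fixed 97 = 243
(All 7 nonempty subsets were checked; A only is lowest.)

Open A only; minimum total cost 182.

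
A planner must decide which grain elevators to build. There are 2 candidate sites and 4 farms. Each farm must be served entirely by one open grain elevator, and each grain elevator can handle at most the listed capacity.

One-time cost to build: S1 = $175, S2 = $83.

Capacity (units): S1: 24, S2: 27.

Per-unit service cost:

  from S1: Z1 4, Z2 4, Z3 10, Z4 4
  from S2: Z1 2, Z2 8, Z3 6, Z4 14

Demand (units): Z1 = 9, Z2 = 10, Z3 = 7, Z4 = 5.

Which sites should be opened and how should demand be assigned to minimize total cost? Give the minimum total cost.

Open {S1, S2}: Z1→S2 2·9=18, Z2→S1 4·10=40, Z3→S2 6·7=42, Z4→S1 4·5=20.
Loads: S1 carries 15/24, S2 carries 16/27. Service 120; fixed 258; total 378.
Next best feasible plan costs 396.

Minimum total cost: 378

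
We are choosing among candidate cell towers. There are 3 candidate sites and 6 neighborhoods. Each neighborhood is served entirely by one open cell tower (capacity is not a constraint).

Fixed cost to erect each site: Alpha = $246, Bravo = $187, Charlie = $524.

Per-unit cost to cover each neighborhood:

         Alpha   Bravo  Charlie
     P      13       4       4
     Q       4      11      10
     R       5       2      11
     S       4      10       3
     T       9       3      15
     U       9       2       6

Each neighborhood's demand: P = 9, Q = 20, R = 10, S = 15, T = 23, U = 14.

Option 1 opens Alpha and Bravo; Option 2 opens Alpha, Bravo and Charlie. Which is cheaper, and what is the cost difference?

Option 1 is cheaper by 509.

Option 1: {Alpha, Bravo}: P→Bravo 4·9=36, Q→Alpha 4·20=80, R→Bravo 2·10=20, S→Alpha 4·15=60, T→Bravo 3·23=69, U→Bravo 2·14=28. Service 293; fixed 433; total 726.
Option 2: {Alpha, Bravo, Charlie}: P→Bravo 4·9=36, Q→Alpha 4·20=80, R→Bravo 2·10=20, S→Charlie 3·15=45, T→Bravo 3·23=69, U→Bravo 2·14=28. Service 278; fixed 957; total 1235.
Difference: |726 − 1235| = 509.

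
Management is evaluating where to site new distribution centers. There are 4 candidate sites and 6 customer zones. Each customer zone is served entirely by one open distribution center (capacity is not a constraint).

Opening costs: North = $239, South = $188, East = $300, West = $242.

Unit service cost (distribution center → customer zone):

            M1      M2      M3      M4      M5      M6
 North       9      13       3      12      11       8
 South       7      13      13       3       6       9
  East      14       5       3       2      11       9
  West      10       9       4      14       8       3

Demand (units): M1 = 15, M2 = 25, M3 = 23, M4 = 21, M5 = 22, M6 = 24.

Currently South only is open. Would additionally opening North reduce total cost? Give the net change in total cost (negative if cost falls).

Current service cost with {South}: 1140.
Adding North: each customer zone re-picks its cheapest; new service cost 886, saving 254.
Extra fixed cost: 239. Net change = 239 − 254 = -15.
(Totals: 1328 → 1313.)

Yes — net change −15 (cost falls by 15).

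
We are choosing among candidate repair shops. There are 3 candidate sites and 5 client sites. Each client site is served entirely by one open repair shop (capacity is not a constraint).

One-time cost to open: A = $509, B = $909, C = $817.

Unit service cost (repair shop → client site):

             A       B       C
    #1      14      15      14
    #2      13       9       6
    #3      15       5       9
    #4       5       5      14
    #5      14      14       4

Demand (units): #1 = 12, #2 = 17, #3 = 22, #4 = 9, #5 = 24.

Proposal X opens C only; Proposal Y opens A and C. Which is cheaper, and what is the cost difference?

Proposal X: {C}: #1→C 14·12=168, #2→C 6·17=102, #3→C 9·22=198, #4→C 14·9=126, #5→C 4·24=96. Service 690; fixed 817; total 1507.
Proposal Y: {A, C}: #1→A 14·12=168, #2→C 6·17=102, #3→C 9·22=198, #4→A 5·9=45, #5→C 4·24=96. Service 609; fixed 1326; total 1935.
Difference: |1507 − 1935| = 428.

Proposal X is cheaper by 428.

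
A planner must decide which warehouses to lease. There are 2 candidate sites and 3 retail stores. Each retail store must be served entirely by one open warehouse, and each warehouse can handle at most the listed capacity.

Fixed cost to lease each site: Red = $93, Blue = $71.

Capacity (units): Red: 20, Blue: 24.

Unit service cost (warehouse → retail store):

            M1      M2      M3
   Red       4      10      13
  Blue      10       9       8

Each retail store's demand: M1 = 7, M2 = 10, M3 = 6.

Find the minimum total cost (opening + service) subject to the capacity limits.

Minimum total cost: 279

Open {Blue}: M1→Blue 10·7=70, M2→Blue 9·10=90, M3→Blue 8·6=48.
Loads: Blue carries 23/24. Service 208; fixed 71; total 279.
Next best feasible plan costs 330.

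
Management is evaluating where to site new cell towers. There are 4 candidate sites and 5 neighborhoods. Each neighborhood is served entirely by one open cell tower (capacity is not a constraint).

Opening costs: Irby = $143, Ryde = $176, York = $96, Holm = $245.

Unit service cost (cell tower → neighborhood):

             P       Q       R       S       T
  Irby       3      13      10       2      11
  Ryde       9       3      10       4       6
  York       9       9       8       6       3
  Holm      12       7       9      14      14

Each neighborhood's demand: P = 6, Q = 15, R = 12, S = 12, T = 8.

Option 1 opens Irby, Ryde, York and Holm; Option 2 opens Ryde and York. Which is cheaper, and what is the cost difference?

Option 1: {Irby, Ryde, York, Holm}: P→Irby 3·6=18, Q→Ryde 3·15=45, R→York 8·12=96, S→Irby 2·12=24, T→York 3·8=24. Service 207; fixed 660; total 867.
Option 2: {Ryde, York}: P→Ryde 9·6=54, Q→Ryde 3·15=45, R→York 8·12=96, S→Ryde 4·12=48, T→York 3·8=24. Service 267; fixed 272; total 539.
Difference: |867 − 539| = 328.

Option 2 is cheaper by 328.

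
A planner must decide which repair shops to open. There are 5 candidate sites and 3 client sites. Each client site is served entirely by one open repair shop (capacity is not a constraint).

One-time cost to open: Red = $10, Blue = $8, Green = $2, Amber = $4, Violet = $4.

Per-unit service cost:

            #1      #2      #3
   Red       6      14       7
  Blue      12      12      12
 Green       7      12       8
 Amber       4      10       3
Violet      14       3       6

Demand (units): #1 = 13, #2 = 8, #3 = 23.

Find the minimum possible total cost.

Minimum total cost: 153

For any fixed open set, each client site goes to its cheapest open site; total = fixed + service.
{Amber, Violet}: #1→Amber 4·13=52, #2→Violet 3·8=24, #3→Amber 3·23=69. Service 145; fixed 8; total 153.
{Green, Amber, Violet}: service 145 + fixed 10 = 155
{Blue, Amber, Violet}: service 145 + fixed 16 = 161
{Red, Blue, Green, Amber, Violet}: service 145 + fixed 28 = 173
No other subset beats 153.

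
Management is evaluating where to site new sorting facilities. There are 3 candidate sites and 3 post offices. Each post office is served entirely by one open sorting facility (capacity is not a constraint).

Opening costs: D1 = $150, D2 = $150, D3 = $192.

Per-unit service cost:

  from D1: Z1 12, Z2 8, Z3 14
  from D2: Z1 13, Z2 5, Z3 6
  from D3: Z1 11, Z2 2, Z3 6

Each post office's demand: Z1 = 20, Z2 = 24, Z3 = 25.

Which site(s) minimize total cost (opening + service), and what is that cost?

Open D3 only; minimum total cost 610.

For any fixed open set, each post office goes to its cheapest open site; total = fixed + service.
{D3}: Z1→D3 11·20=220, Z2→D3 2·24=48, Z3→D3 6·25=150. Service 418; fixed 192; total 610.
{D2}: service 530 + fixed 150 = 680
{D1, D3}: Z1→D3 11·20=220, Z2→D3 2·24=48, Z3→D3 6·25=150. Service 418; fixed 342; total 760.
{D1, D2, D3}: Z1→D3 11·20=220, Z2→D3 2·24=48, Z3→D2 6·25=150. Service 418; fixed 492; total 910.
(All 7 nonempty subsets were checked; D3 only is lowest.)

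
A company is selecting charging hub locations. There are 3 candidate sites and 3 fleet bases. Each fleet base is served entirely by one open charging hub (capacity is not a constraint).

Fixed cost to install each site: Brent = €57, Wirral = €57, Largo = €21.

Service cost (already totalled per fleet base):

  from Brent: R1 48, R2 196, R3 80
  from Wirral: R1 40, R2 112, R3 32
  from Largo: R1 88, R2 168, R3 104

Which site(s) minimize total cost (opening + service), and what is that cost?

Open Wirral only; minimum total cost 241.

For any fixed open set, each fleet base goes to its cheapest open site; total = fixed + service.
{Wirral}: R1→Wirral 40, R2→Wirral 112, R3→Wirral 32. Service 184; fixed 57; total 241.
{Wirral, Largo}: R1→Wirral 40, R2→Wirral 112, R3→Wirral 32. Service 184; fixed 78; total 262.
{Brent, Wirral}: service 184 + fixed 114 = 298
{Brent, Wirral, Largo}: service 184 + fixed 135 = 319
No other subset beats 241.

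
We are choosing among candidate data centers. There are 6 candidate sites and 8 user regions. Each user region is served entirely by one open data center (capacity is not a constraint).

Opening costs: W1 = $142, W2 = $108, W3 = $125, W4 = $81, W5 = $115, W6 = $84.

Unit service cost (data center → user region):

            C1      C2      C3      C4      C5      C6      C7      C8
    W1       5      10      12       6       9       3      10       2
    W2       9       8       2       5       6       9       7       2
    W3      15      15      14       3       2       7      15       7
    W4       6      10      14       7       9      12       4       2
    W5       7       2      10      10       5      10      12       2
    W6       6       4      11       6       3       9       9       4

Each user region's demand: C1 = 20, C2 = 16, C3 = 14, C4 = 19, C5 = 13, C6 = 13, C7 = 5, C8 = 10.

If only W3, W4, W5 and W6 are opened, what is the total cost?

Each user region is assigned to its cheapest site among the open ones.
{W3, W4, W5, W6}: C1→W4 6·20=120, C2→W5 2·16=32, C3→W5 10·14=140, C4→W3 3·19=57, C5→W3 2·13=26, C6→W3 7·13=91, C7→W4 4·5=20, C8→W4 2·10=20. Service 506; fixed 405; total 911.

Total cost: 911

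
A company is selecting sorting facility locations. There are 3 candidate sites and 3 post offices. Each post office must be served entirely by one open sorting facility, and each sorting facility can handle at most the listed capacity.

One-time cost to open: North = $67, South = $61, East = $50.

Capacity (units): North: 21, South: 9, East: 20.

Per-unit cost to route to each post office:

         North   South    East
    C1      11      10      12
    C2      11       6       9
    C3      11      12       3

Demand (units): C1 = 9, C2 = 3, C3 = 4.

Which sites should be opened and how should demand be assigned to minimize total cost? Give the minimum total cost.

Open {East}: C1→East 12·9=108, C2→East 9·3=27, C3→East 3·4=12.
Loads: East carries 16/20. Service 147; fixed 50; total 197.
Next best feasible plan costs 240.

Minimum total cost: 197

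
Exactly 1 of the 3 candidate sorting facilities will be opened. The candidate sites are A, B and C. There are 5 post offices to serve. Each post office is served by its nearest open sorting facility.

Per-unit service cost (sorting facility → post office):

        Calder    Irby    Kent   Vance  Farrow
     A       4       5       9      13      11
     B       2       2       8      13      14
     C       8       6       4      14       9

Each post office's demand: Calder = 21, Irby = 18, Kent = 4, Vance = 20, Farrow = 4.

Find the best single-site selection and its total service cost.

With exactly 1 open, each post office uses its cheapest among the chosen.
{B}: Calder→B 2·21=42, Irby→B 2·18=36, Kent→B 8·4=32, Vance→B 13·20=260, Farrow→B 14·4=56. Service cost 426.
{A}: service cost 514
{C}: service cost 608
Among all 3 size-1 choices, {B} is lowest.

Choose B only; total service cost 426.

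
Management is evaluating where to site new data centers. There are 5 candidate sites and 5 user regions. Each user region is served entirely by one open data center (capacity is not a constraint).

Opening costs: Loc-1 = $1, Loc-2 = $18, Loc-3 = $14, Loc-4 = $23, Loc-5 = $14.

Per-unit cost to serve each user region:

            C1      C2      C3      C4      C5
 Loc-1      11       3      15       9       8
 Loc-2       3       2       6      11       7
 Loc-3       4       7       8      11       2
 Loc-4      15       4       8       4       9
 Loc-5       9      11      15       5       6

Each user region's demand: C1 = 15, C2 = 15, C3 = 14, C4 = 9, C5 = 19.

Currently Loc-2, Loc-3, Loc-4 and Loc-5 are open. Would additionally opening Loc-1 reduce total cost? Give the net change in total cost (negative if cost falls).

No — net change +1 (cost rises by 1).

Current service cost with {Loc-2, Loc-3, Loc-4, Loc-5}: 233.
Adding Loc-1: each user region re-picks its cheapest; new service cost 233, saving 0.
Extra fixed cost: 1. Net change = 1 − 0 = 1.
(Totals: 302 → 303.)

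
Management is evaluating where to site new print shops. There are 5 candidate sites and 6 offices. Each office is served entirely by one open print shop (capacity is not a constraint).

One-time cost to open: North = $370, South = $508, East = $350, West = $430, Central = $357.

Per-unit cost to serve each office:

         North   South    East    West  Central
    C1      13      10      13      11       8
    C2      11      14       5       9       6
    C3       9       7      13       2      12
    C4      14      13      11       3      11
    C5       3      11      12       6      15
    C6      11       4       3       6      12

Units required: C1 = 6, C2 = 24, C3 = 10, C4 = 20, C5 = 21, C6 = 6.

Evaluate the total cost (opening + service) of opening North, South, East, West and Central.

Each office is assigned to its cheapest site among the open ones.
{North, South, East, West, Central}: C1→Central 8·6=48, C2→East 5·24=120, C3→West 2·10=20, C4→West 3·20=60, C5→North 3·21=63, C6→East 3·6=18. Service 329; fixed 2015; total 2344.

Total cost: 2344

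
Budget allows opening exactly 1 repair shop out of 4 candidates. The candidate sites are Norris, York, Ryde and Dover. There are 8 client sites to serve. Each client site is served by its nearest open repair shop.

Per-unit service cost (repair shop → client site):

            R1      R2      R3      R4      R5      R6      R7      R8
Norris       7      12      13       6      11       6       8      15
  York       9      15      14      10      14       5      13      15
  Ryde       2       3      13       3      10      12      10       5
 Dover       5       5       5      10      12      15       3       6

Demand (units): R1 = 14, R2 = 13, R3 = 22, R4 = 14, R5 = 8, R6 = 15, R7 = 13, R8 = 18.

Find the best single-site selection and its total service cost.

Choose Dover only; total service cost 853.

With exactly 1 open, each client site uses its cheapest among the chosen.
{Dover}: R1→Dover 5·14=70, R2→Dover 5·13=65, R3→Dover 5·22=110, R4→Dover 10·14=140, R5→Dover 12·8=96, R6→Dover 15·15=225, R7→Dover 3·13=39, R8→Dover 6·18=108. Service cost 853.
{Ryde}: service cost 875
{Norris}: service cost 1176
Among all 4 size-1 choices, {Dover} is lowest.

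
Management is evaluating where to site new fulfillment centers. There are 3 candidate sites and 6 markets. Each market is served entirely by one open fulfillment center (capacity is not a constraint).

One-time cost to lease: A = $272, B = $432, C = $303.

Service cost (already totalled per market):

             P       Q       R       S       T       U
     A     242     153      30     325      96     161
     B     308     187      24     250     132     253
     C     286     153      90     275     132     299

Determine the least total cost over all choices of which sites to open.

Minimum total cost: 1279

For any fixed open set, each market goes to its cheapest open site; total = fixed + service.
{A}: P→A 242, Q→A 153, R→A 30, S→A 325, T→A 96, U→A 161. Service 1007; fixed 272; total 1279.
{A, C}: P→A 242, Q→A 153, R→A 30, S→C 275, T→A 96, U→A 161. Service 957; fixed 575; total 1532.
{C}: service 1235 + fixed 303 = 1538
{A, B, C}: service 926 + fixed 1007 = 1933
No other subset beats 1279.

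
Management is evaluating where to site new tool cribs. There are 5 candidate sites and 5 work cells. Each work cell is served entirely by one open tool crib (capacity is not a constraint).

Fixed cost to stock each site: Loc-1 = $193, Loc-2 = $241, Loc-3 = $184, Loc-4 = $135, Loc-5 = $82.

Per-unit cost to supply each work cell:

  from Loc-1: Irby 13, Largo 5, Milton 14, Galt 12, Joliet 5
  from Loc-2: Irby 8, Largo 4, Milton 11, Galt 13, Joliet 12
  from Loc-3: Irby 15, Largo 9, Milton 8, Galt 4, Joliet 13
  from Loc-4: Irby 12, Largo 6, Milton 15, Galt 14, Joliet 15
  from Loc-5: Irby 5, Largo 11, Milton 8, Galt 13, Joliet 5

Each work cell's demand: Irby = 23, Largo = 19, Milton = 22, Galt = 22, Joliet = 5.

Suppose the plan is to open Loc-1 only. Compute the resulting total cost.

Total cost: 1184

Each work cell is assigned to its cheapest site among the open ones.
{Loc-1}: Irby→Loc-1 13·23=299, Largo→Loc-1 5·19=95, Milton→Loc-1 14·22=308, Galt→Loc-1 12·22=264, Joliet→Loc-1 5·5=25. Service 991; fixed 193; total 1184.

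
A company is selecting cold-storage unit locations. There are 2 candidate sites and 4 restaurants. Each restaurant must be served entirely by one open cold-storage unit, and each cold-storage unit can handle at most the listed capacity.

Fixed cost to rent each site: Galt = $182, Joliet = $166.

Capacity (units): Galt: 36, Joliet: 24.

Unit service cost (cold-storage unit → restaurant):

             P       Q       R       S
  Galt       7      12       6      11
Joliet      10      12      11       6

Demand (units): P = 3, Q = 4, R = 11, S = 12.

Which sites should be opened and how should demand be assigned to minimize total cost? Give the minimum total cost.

Open {Galt}: P→Galt 7·3=21, Q→Galt 12·4=48, R→Galt 6·11=66, S→Galt 11·12=132.
Loads: Galt carries 30/36. Service 267; fixed 182; total 449.
Next best feasible plan costs 555.

Minimum total cost: 449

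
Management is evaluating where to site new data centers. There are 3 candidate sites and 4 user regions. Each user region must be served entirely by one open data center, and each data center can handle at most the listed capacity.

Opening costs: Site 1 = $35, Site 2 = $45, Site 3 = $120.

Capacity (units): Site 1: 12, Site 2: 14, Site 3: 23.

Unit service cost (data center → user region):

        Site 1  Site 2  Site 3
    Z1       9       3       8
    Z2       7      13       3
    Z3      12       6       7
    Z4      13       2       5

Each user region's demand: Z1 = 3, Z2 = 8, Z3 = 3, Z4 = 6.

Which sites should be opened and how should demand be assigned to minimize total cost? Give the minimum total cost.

Open {Site 1, Site 2}: Z1→Site 2 3·3=9, Z2→Site 1 7·8=56, Z3→Site 2 6·3=18, Z4→Site 2 2·6=12.
Loads: Site 1 carries 8/12, Site 2 carries 12/14. Service 95; fixed 80; total 175.
Next best feasible plan costs 193.

Minimum total cost: 175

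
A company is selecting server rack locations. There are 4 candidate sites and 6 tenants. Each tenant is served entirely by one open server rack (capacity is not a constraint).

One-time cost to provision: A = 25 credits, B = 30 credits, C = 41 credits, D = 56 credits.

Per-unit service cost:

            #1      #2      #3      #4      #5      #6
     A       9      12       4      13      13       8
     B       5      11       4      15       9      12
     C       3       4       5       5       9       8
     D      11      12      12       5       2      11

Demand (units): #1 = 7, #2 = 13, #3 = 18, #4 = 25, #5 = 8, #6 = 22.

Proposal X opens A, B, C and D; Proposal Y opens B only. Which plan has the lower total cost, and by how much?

Proposal X is cheaper by 377.

Proposal X: {A, B, C, D}: #1→C 3·7=21, #2→C 4·13=52, #3→A 4·18=72, #4→C 5·25=125, #5→D 2·8=16, #6→A 8·22=176. Service 462; fixed 152; total 614.
Proposal Y: {B}: #1→B 5·7=35, #2→B 11·13=143, #3→B 4·18=72, #4→B 15·25=375, #5→B 9·8=72, #6→B 12·22=264. Service 961; fixed 30; total 991.
Difference: |614 − 991| = 377.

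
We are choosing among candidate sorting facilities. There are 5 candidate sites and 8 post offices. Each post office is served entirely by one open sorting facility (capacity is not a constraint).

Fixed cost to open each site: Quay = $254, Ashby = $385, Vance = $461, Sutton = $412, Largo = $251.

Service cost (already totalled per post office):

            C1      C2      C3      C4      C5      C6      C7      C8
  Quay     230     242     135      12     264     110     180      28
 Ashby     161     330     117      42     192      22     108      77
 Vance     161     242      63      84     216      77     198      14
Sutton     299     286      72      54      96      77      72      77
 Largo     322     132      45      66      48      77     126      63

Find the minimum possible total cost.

For any fixed open set, each post office goes to its cheapest open site; total = fixed + service.
{Largo}: C1→Largo 322, C2→Largo 132, C3→Largo 45, C4→Largo 66, C5→Largo 48, C6→Largo 77, C7→Largo 126, C8→Largo 63. Service 879; fixed 251; total 1130.
{Quay, Largo}: service 698 + fixed 505 = 1203
{Ashby, Largo}: C1→Ashby 161, C2→Largo 132, C3→Largo 45, C4→Ashby 42, C5→Largo 48, C6→Ashby 22, C7→Ashby 108, C8→Largo 63. Service 621; fixed 636; total 1257.
{Quay, Ashby, Vance, Sutton, Largo}: service 506 + fixed 1763 = 2269
No other subset beats 1130.

Minimum total cost: 1130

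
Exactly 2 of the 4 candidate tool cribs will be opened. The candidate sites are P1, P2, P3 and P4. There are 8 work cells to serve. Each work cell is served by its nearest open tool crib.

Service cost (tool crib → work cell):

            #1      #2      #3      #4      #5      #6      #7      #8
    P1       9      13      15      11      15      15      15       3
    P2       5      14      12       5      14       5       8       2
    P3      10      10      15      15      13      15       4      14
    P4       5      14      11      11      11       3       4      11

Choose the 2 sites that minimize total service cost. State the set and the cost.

With exactly 2 open, each work cell uses its cheapest among the chosen.
{P2, P4}: #1→P2 5, #2→P2 14, #3→P4 11, #4→P2 5, #5→P4 11, #6→P4 3, #7→P4 4, #8→P2 2. Service cost 55.
{P2, P3}: service cost 56
{P1, P4}: service cost 61
Among all 6 size-2 choices, {P2, P4} is lowest.

Choose P2 and P4; total service cost 55.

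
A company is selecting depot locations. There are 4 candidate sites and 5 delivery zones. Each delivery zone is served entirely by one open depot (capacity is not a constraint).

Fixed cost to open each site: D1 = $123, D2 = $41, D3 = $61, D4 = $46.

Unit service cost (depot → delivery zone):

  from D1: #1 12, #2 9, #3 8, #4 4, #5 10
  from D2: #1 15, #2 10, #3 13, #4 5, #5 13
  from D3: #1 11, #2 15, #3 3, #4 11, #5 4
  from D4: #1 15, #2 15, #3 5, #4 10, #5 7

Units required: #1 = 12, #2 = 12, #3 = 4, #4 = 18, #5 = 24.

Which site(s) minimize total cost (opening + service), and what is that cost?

For any fixed open set, each delivery zone goes to its cheapest open site; total = fixed + service.
{D2, D3}: #1→D3 11·12=132, #2→D2 10·12=120, #3→D3 3·4=12, #4→D2 5·18=90, #5→D3 4·24=96. Service 450; fixed 102; total 552.
{D2, D3, D4}: service 450 + fixed 148 = 598
{D1, D3}: service 420 + fixed 184 = 604
{D1, D2, D3, D4}: #1→D3 11·12=132, #2→D1 9·12=108, #3→D3 3·4=12, #4→D1 4·18=72, #5→D3 4·24=96. Service 420; fixed 271; total 691.
No other subset beats 552.

Open D2 and D3; minimum total cost 552.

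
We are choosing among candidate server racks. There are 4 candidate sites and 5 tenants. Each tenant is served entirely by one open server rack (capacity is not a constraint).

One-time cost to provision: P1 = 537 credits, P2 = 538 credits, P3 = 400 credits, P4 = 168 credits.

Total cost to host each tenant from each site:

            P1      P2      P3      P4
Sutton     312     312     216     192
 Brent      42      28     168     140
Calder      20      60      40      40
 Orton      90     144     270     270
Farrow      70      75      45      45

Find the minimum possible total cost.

For any fixed open set, each tenant goes to its cheapest open site; total = fixed + service.
{P4}: Sutton→P4 192, Brent→P4 140, Calder→P4 40, Orton→P4 270, Farrow→P4 45. Service 687; fixed 168; total 855.
{P1}: Sutton→P1 312, Brent→P1 42, Calder→P1 20, Orton→P1 90, Farrow→P1 70. Service 534; fixed 537; total 1071.
{P1, P4}: Sutton→P4 192, Brent→P1 42, Calder→P1 20, Orton→P1 90, Farrow→P4 45. Service 389; fixed 705; total 1094.
{P1, P2, P3, P4}: service 375 + fixed 1643 = 2018
No other subset beats 855.

Minimum total cost: 855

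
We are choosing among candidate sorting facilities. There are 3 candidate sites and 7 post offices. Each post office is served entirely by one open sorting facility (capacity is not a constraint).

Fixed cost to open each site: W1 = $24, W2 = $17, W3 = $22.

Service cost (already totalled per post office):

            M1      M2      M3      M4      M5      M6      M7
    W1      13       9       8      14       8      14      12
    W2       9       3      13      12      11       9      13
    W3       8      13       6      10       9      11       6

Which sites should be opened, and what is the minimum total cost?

For any fixed open set, each post office goes to its cheapest open site; total = fixed + service.
{W3}: M1→W3 8, M2→W3 13, M3→W3 6, M4→W3 10, M5→W3 9, M6→W3 11, M7→W3 6. Service 63; fixed 22; total 85.
{W2}: M1→W2 9, M2→W2 3, M3→W2 13, M4→W2 12, M5→W2 11, M6→W2 9, M7→W2 13. Service 70; fixed 17; total 87.
{W2, W3}: M1→W3 8, M2→W2 3, M3→W3 6, M4→W3 10, M5→W3 9, M6→W2 9, M7→W3 6. Service 51; fixed 39; total 90.
{W1, W2, W3}: M1→W3 8, M2→W2 3, M3→W3 6, M4→W3 10, M5→W1 8, M6→W2 9, M7→W3 6. Service 50; fixed 63; total 113.
(All 7 nonempty subsets were checked; W3 only is lowest.)

Open W3 only; minimum total cost 85.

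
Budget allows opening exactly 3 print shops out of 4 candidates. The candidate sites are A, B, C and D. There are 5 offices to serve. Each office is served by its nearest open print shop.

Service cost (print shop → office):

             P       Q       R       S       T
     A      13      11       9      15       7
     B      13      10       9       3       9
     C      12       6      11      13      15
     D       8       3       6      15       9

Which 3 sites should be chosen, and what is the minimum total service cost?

With exactly 3 open, each office uses its cheapest among the chosen.
{A, B, D}: P→D 8, Q→D 3, R→D 6, S→B 3, T→A 7. Service cost 27.
{B, C, D}: service cost 29
{A, B, C}: service cost 37
Among all 4 size-3 choices, {A, B, D} is lowest.

Choose A, B and D; total service cost 27.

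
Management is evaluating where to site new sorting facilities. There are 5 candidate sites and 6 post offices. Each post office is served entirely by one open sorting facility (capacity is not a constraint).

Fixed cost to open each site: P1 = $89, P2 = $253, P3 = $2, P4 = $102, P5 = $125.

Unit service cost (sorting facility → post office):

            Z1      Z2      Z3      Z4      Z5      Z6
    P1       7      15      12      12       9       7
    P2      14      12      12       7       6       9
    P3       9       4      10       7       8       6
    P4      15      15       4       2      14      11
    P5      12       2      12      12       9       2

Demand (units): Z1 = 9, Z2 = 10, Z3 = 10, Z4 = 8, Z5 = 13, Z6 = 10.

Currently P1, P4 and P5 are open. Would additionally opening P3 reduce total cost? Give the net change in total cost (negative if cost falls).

Yes — net change −11 (cost falls by 11).

Current service cost with {P1, P4, P5}: 276.
Adding P3: each post office re-picks its cheapest; new service cost 263, saving 13.
Extra fixed cost: 2. Net change = 2 − 13 = -11.
(Totals: 592 → 581.)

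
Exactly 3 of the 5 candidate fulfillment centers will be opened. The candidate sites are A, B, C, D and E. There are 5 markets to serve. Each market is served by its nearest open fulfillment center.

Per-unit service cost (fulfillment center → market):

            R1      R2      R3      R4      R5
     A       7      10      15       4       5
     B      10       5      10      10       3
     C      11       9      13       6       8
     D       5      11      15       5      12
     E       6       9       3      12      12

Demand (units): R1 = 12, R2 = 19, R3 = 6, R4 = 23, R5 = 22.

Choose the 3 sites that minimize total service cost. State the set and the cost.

With exactly 3 open, each market uses its cheapest among the chosen.
{A, B, E}: R1→E 6·12=72, R2→B 5·19=95, R3→E 3·6=18, R4→A 4·23=92, R5→B 3·22=66. Service cost 343.
{B, D, E}: service cost 354
{A, B, D}: service cost 373
Among all 10 size-3 choices, {A, B, E} is lowest.

Choose A, B and E; total service cost 343.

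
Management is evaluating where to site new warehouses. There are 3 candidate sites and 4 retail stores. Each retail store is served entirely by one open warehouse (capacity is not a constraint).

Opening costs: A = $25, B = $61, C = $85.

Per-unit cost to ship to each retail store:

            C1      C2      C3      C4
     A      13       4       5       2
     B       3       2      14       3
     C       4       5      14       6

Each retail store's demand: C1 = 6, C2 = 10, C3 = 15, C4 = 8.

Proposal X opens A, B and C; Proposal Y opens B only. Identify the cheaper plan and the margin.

Proposal X: {A, B, C}: C1→B 3·6=18, C2→B 2·10=20, C3→A 5·15=75, C4→A 2·8=16. Service 129; fixed 171; total 300.
Proposal Y: {B}: C1→B 3·6=18, C2→B 2·10=20, C3→B 14·15=210, C4→B 3·8=24. Service 272; fixed 61; total 333.
Difference: |300 − 333| = 33.

Proposal X is cheaper by 33.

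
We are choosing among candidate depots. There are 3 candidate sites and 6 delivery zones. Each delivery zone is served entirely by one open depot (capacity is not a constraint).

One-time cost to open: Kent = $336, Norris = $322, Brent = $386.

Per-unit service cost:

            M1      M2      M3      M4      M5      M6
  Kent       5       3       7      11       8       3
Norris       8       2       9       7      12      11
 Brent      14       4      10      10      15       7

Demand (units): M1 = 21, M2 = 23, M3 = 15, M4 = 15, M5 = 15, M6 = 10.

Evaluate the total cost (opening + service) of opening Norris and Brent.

Each delivery zone is assigned to its cheapest site among the open ones.
{Norris, Brent}: M1→Norris 8·21=168, M2→Norris 2·23=46, M3→Norris 9·15=135, M4→Norris 7·15=105, M5→Norris 12·15=180, M6→Brent 7·10=70. Service 704; fixed 708; total 1412.

Total cost: 1412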